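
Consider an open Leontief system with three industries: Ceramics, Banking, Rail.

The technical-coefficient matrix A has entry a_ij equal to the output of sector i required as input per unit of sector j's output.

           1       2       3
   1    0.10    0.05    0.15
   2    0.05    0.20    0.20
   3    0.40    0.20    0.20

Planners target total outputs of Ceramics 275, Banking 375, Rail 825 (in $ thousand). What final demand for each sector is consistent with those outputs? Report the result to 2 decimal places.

I − A =
  [   0.90    -0.05    -0.15]
  [  -0.05     0.80    -0.20]
  [  -0.40    -0.20     0.80]
d = (I − A) x:
  d_1 = (+0.90)·275 + (-0.05)·375 + (-0.15)·825 = 105.00
  d_2 = (-0.05)·275 + (+0.80)·375 + (-0.20)·825 = 121.25
  d_3 = (-0.40)·275 + (-0.20)·375 + (+0.80)·825 = 475.00

d_1 = 105.00, d_2 = 121.25, d_3 = 475.00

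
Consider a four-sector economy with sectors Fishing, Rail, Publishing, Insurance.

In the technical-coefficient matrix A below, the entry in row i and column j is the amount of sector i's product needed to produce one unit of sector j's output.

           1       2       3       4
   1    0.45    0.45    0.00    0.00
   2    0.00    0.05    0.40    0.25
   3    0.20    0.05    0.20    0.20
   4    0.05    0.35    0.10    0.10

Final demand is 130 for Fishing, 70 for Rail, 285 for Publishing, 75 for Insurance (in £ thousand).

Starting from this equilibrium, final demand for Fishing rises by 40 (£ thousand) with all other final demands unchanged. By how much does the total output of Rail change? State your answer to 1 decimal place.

I − A =
  [   0.55    -0.45     0.00     0.00]
  [   0.00     0.95    -0.40    -0.25]
  [  -0.20    -0.05     0.80    -0.20]
  [  -0.05    -0.35    -0.10     0.90]
Compute the cofactors C_ij = (−1)^(i+j)·(3×3 minor ij) of I−A; the adjugate is their transpose:
adj(I−A) = Cᵀ =
  [ 0.547750   0.315000   0.173250   0.126000]
  [ 0.091000   0.385000   0.211750   0.154000]
  [ 0.163625   0.148750   0.416500   0.133875]
  [ 0.084000   0.183750   0.138250   0.371000]
det(I−A) = Σ_j (I−A)_1j·C_1j = (0.55)(0.547750) + (-0.45)(0.091000) + (0.00)(0.163625) + (0.00)(0.084000) = 0.2603125
(I − A)⁻¹ = adj(I−A) / det(I−A) ≈
  [   2.1042     1.2101     0.6655     0.4840]
  [   0.3496     1.4790     0.8134     0.5916]
  [   0.6286     0.5714     1.6000     0.5143]
  [   0.3227     0.7059     0.5311     1.4252]
Δx = (I − A)⁻¹ Δd with Δd having +40 in the Fishing component and 0 elsewhere.
So Δx_2 = L_21 · (+40), where L_21 = adj(I−A)_21 / det(I−A) = 0.091000 / 0.2603125.
Δx_2 = 0.091000 × (+40) / 0.2603125 = 3.64 / 0.2603125 ≈ 14.0.

Δx_2 = 14.0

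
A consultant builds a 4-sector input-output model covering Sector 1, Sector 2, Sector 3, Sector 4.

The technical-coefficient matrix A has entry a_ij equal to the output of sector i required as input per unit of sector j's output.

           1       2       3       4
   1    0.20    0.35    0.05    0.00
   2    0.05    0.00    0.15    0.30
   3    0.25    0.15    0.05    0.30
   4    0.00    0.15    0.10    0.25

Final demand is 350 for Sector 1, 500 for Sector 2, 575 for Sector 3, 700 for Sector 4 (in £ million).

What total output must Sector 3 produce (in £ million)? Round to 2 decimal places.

x_3 = 1503.04

I − A =
  [   0.80    -0.35    -0.05     0.00]
  [  -0.05     1.00    -0.15    -0.30]
  [  -0.25    -0.15     0.95    -0.30]
  [   0.00    -0.15    -0.10     0.75]
Compute the cofactors C_ij = (−1)^(i+j)·(3×3 minor ij) of I−A; the adjugate is their transpose:
adj(I−A) = Cᵀ =
  [ 0.611625   0.246750   0.085125   0.132750]
  [ 0.069750   0.536625   0.115875   0.261000]
  [ 0.184125   0.191625   0.550875   0.297000]
  [ 0.038500   0.132875   0.096625   0.699375]
det(I−A) = Σ_j (I−A)_1j·C_1j = (0.80)(0.611625) + (-0.35)(0.069750) + (-0.05)(0.184125) + (0.00)(0.038500) = 0.45568125
(I − A)⁻¹ = adj(I−A) / det(I−A) ≈
  [   1.3422     0.5415     0.1868     0.2913]
  [   0.1531     1.1776     0.2543     0.5728]
  [   0.4041     0.4205     1.2089     0.6518]
  [   0.0845     0.2916     0.2120     1.5348]
x = (I − A)⁻¹ d = adj(I−A)·d / det(I−A), with det(I−A) = 0.45568125:
  x_1 = (0.611625·350 + 0.246750·500 + 0.085125·575 + 0.132750·700) / 0.45568125 = 479.315625 / 0.45568125 ≈ 1051.87
  x_2 = (0.069750·350 + 0.536625·500 + 0.115875·575 + 0.261000·700) / 0.45568125 = 542.053125 / 0.45568125 ≈ 1189.54
  x_3 = (0.184125·350 + 0.191625·500 + 0.550875·575 + 0.297000·700) / 0.45568125 = 684.909375 / 0.45568125 ≈ 1503.04
  x_4 = (0.038500·350 + 0.132875·500 + 0.096625·575 + 0.699375·700) / 0.45568125 = 625.034375 / 0.45568125 ≈ 1371.65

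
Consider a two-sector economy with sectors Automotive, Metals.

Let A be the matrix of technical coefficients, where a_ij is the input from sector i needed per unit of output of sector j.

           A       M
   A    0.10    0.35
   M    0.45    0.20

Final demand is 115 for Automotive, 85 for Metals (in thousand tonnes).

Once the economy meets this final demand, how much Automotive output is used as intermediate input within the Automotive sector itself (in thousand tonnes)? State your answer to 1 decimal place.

I − A =
  [   0.90    -0.35]
  [  -0.45     0.80]
det(I−A) = (0.90)(0.80) − (-0.35)(-0.45) = 0.5625
adj(I−A) = [[0.80, 0.35], [0.45, 0.90]]
(I − A)⁻¹ = adj(I−A) / det(I−A) ≈
  [   1.4222     0.6222]
  [   0.8000     1.6000]
First solve x = (I − A)⁻¹ d = adj(I−A)·d / det(I−A); in particular x_A = (0.80·115 + 0.35·85) / 0.5625 = 121.75 / 0.5625 ≈ 216.444.
Intermediate flow from A to A: z_AA = a_AA · x_A = 0.10 × 121.75 / 0.5625 = 12.175 / 0.5625 ≈ 21.6.

z_AA = 21.6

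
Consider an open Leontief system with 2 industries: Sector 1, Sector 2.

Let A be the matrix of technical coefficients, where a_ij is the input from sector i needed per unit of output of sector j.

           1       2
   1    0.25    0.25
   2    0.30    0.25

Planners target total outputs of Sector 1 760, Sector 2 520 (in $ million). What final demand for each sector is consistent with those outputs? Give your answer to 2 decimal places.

d_1 = 440.00, d_2 = 162.00

I − A =
  [   0.75    -0.25]
  [  -0.30     0.75]
d = (I − A) x:
  d_1 = (+0.75)·760 + (-0.25)·520 = 440.00
  d_2 = (-0.30)·760 + (+0.75)·520 = 162.00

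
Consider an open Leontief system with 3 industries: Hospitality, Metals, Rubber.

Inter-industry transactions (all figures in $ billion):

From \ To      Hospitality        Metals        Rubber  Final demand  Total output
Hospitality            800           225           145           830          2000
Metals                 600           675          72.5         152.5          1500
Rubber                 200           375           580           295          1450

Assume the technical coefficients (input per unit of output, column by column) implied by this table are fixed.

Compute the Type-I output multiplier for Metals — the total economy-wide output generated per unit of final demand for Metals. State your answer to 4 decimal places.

m_M = 4.2070

Technical coefficients a_ij = z_ij / X_j:
  a_HH = 800/2000 = 0.40, a_MH = 600/2000 = 0.30, a_RH = 200/2000 = 0.10
  a_HM = 225/1500 = 0.15, a_MM = 675/1500 = 0.45, a_RM = 375/1500 = 0.25
  a_HR = 145/1450 = 0.10, a_MR = 72.5/1450 = 0.05, a_RR = 580/1450 = 0.40
I − A =
  [   0.60    -0.15    -0.10]
  [  -0.30     0.55    -0.05]
  [  -0.10    -0.25     0.60]
Cofactors of I−A, C_ij = (−1)^(i+j)·(minor ij) (rows/columns in the sector order above):
  C_11 = (0.55)(0.60) − (-0.05)(-0.25) = 0.3175
  C_12 = −[(-0.30)(0.60) − (-0.05)(-0.10)] = 0.1850
  C_13 = (-0.30)(-0.25) − (0.55)(-0.10) = 0.1300
  C_21 = −[(-0.15)(0.60) − (-0.10)(-0.25)] = 0.1150
  C_22 = (0.60)(0.60) − (-0.10)(-0.10) = 0.3500
  C_23 = −[(0.60)(-0.25) − (-0.15)(-0.10)] = 0.1650
  C_31 = (-0.15)(-0.05) − (-0.10)(0.55) = 0.0625
  C_32 = −[(0.60)(-0.05) − (-0.10)(-0.30)] = 0.0600
  C_33 = (0.60)(0.55) − (-0.15)(-0.30) = 0.2850
det(I−A) = Σ_j (I−A)_1j·C_1j = (0.60)(0.3175) + (-0.15)(0.1850) + (-0.10)(0.1300) = 0.14975
adj(I−A) = Cᵀ =
  [ 0.3175   0.1150   0.0625]
  [ 0.1850   0.3500   0.0600]
  [ 0.1300   0.1650   0.2850]
(I − A)⁻¹ = adj(I−A) / det(I−A) ≈
  [   2.12020     0.76795     0.41736]
  [   1.23539     2.33723     0.40067]
  [   0.86811     1.10184     1.90317]
The output multiplier for sector j is the column-j sum of the Leontief inverse (I − A)⁻¹ = adj(I−A) / det(I−A).
Column M of adj(I−A): (0.1150, 0.3500, 0.1650); det(I−A) = 0.14975.
m_M = (0.1150 + 0.3500 + 0.1650) / 0.14975 = 0.63 / 0.14975 ≈ 4.2070.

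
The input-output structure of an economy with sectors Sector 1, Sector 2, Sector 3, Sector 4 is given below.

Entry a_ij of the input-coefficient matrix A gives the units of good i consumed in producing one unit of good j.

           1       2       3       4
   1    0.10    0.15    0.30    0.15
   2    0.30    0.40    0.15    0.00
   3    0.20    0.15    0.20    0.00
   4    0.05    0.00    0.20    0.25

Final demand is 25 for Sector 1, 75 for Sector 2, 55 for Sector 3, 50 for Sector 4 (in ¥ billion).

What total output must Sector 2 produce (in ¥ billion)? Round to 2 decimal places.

I − A =
  [   0.90    -0.15    -0.30    -0.15]
  [  -0.30     0.60    -0.15     0.00]
  [  -0.20    -0.15     0.80     0.00]
  [  -0.05     0.00    -0.20     0.75]
Compute the cofactors C_ij = (−1)^(i+j)·(3×3 minor ij) of I−A; the adjugate is their transpose:
adj(I−A) = Cᵀ =
  [ 0.343125   0.128250   0.169875   0.068625]
  [ 0.202500   0.483000   0.176625   0.040500]
  [ 0.123750   0.122625   0.366750   0.024750]
  [ 0.055875   0.041250   0.109125   0.321750]
det(I−A) = Σ_j (I−A)_1j·C_1j = (0.90)(0.343125) + (-0.15)(0.202500) + (-0.30)(0.123750) + (-0.15)(0.055875) = 0.23293125
(I − A)⁻¹ = adj(I−A) / det(I−A) ≈
  [   1.4731     0.5506     0.7293     0.2946]
  [   0.8694     2.0736     0.7583     0.1739]
  [   0.5313     0.5264     1.5745     0.1063]
  [   0.2399     0.1771     0.4685     1.3813]
x = (I − A)⁻¹ d = adj(I−A)·d / det(I−A), with det(I−A) = 0.23293125:
  x_1 = (0.343125·25 + 0.128250·75 + 0.169875·55 + 0.068625·50) / 0.23293125 = 30.97125 / 0.23293125 ≈ 132.96
  x_2 = (0.202500·25 + 0.483000·75 + 0.176625·55 + 0.040500·50) / 0.23293125 = 53.026875 / 0.23293125 ≈ 227.65
  x_3 = (0.123750·25 + 0.122625·75 + 0.366750·55 + 0.024750·50) / 0.23293125 = 33.699375 / 0.23293125 ≈ 144.68
  x_4 = (0.055875·25 + 0.041250·75 + 0.109125·55 + 0.321750·50) / 0.23293125 = 26.58 / 0.23293125 ≈ 114.11

x_2 = 227.65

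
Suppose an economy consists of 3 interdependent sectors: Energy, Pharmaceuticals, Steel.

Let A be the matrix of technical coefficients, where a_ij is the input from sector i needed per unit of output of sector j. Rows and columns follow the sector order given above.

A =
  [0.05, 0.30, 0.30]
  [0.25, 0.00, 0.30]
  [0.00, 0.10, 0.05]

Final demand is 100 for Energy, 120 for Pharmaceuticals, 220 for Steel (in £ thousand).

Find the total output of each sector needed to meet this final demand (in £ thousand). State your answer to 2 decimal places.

x_E = 271.11, x_P = 265.64, x_S = 259.54

I − A =
  [   0.95    -0.30    -0.30]
  [  -0.25     1.00    -0.30]
  [   0.00    -0.10     0.95]
Cofactors of I−A, C_ij = (−1)^(i+j)·(minor ij) (rows/columns in the sector order above):
  C_11 = (1.00)(0.95) − (-0.30)(-0.10) = 0.9200
  C_12 = −[(-0.25)(0.95) − (-0.30)(0.00)] = 0.2375
  C_13 = (-0.25)(-0.10) − (1.00)(0.00) = 0.0250
  C_21 = −[(-0.30)(0.95) − (-0.30)(-0.10)] = 0.3150
  C_22 = (0.95)(0.95) − (-0.30)(0.00) = 0.9025
  C_23 = −[(0.95)(-0.10) − (-0.30)(0.00)] = 0.0950
  C_31 = (-0.30)(-0.30) − (-0.30)(1.00) = 0.3900
  C_32 = −[(0.95)(-0.30) − (-0.30)(-0.25)] = 0.3600
  C_33 = (0.95)(1.00) − (-0.30)(-0.25) = 0.8750
det(I−A) = Σ_j (I−A)_1j·C_1j = (0.95)(0.9200) + (-0.30)(0.2375) + (-0.30)(0.0250) = 0.79525
adj(I−A) = Cᵀ =
  [ 0.9200   0.3150   0.3900]
  [ 0.2375   0.9025   0.3600]
  [ 0.0250   0.0950   0.8750]
(I − A)⁻¹ = adj(I−A) / det(I−A) ≈
  [   1.1569     0.3961     0.4904]
  [   0.2986     1.1349     0.4527]
  [   0.0314     0.1195     1.1003]
x = (I − A)⁻¹ d = adj(I−A)·d / det(I−A), with det(I−A) = 0.79525:
  x_E = (0.9200·100 + 0.3150·120 + 0.3900·220) / 0.79525 = 215.60 / 0.79525 ≈ 271.11
  x_P = (0.2375·100 + 0.9025·120 + 0.3600·220) / 0.79525 = 211.25 / 0.79525 ≈ 265.64
  x_S = (0.0250·100 + 0.0950·120 + 0.8750·220) / 0.79525 = 206.40 / 0.79525 ≈ 259.54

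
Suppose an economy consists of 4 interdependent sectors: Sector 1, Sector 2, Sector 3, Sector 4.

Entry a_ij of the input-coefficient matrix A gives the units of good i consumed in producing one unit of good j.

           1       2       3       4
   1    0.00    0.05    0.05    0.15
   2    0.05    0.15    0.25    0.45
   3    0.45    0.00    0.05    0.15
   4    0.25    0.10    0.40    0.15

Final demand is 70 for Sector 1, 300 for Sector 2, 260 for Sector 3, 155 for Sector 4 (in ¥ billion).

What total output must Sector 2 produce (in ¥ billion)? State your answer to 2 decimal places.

I − A =
  [   1.00    -0.05    -0.05    -0.15]
  [  -0.05     0.85    -0.25    -0.45]
  [  -0.45     0.00     0.95    -0.15]
  [  -0.25    -0.10    -0.40     0.85]
Compute the cofactors C_ij = (−1)^(i+j)·(3×3 minor ij) of I−A; the adjugate is their transpose:
adj(I−A) = Cᵀ =
  [ 0.588875   0.052375   0.108250   0.150750]
  [ 0.330250   0.663875   0.393875   0.479250]
  [ 0.337500   0.042750   0.637125   0.194625]
  [ 0.370875   0.113625   0.378000   0.780375]
det(I−A) = Σ_j (I−A)_1j·C_1j = (1.00)(0.588875) + (-0.05)(0.330250) + (-0.05)(0.337500) + (-0.15)(0.370875) = 0.49985625
(I − A)⁻¹ = adj(I−A) / det(I−A) ≈
  [   1.1781     0.1048     0.2166     0.3016]
  [   0.6607     1.3281     0.7880     0.9588]
  [   0.6752     0.0855     1.2746     0.3894]
  [   0.7420     0.2273     0.7562     1.5612]
x = (I − A)⁻¹ d = adj(I−A)·d / det(I−A), with det(I−A) = 0.49985625:
  x_1 = (0.588875·70 + 0.052375·300 + 0.108250·260 + 0.150750·155) / 0.49985625 = 108.445 / 0.49985625 ≈ 216.95
  x_2 = (0.330250·70 + 0.663875·300 + 0.393875·260 + 0.479250·155) / 0.49985625 = 398.97125 / 0.49985625 ≈ 798.17
  x_3 = (0.337500·70 + 0.042750·300 + 0.637125·260 + 0.194625·155) / 0.49985625 = 232.269375 / 0.49985625 ≈ 464.67
  x_4 = (0.370875·70 + 0.113625·300 + 0.378000·260 + 0.780375·155) / 0.49985625 = 279.286875 / 0.49985625 ≈ 558.73

x_2 = 798.17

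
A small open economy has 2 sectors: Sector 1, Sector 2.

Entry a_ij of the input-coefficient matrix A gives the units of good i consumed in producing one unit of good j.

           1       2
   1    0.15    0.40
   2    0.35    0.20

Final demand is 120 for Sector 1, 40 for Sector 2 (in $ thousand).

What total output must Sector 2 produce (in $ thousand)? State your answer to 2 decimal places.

I − A =
  [   0.85    -0.40]
  [  -0.35     0.80]
det(I−A) = (0.85)(0.80) − (-0.40)(-0.35) = 0.5400
adj(I−A) = [[0.80, 0.40], [0.35, 0.85]]
(I − A)⁻¹ = adj(I−A) / det(I−A) ≈
  [   1.4815     0.7407]
  [   0.6481     1.5741]
x = (I − A)⁻¹ d = adj(I−A)·d / det(I−A), with det(I−A) = 0.5400:
  x_1 = (0.80·120 + 0.40·40) / 0.5400 = 112.00 / 0.5400 ≈ 207.41
  x_2 = (0.35·120 + 0.85·40) / 0.5400 = 76.00 / 0.5400 ≈ 140.74

x_2 = 140.74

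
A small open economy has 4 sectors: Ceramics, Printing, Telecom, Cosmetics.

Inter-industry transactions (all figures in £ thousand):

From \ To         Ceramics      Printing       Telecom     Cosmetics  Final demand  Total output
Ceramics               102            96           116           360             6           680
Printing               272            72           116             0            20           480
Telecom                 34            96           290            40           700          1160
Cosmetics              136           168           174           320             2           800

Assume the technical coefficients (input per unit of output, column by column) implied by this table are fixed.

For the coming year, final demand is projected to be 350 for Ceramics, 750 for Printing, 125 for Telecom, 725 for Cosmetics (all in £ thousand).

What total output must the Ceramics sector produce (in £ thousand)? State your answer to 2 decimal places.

x_1 = 3472.77

Technical coefficients a_ij = z_ij / X_j:
  a_11 = 102/680 = 0.15, a_21 = 272/680 = 0.40, a_31 = 34/680 = 0.05, a_41 = 136/680 = 0.20
  a_12 = 96/480 = 0.20, a_22 = 72/480 = 0.15, a_32 = 96/480 = 0.20, a_42 = 168/480 = 0.35
  a_13 = 116/1160 = 0.10, a_23 = 116/1160 = 0.10, a_33 = 290/1160 = 0.25, a_43 = 174/1160 = 0.15
  a_14 = 360/800 = 0.45, a_24 = 0/800 = 0.00, a_34 = 40/800 = 0.05, a_44 = 320/800 = 0.40
I − A =
  [   0.85    -0.20    -0.10    -0.45]
  [  -0.40     0.85    -0.10     0.00]
  [  -0.05    -0.20     0.75    -0.05]
  [  -0.20    -0.35    -0.15     0.60]
Compute the cofactors C_ij = (−1)^(i+j)·(3×3 minor ij) of I−A; the adjugate is their transpose:
adj(I−A) = Cᵀ =
  [ 0.362375   0.233875   0.136125   0.283125]
  [ 0.181000   0.301250   0.093000   0.143500]
  [ 0.089000   0.114750   0.246000   0.087250]
  [ 0.248625   0.282375   0.161125   0.451625]
det(I−A) = Σ_j (I−A)_1j·C_1j = (0.85)(0.362375) + (-0.20)(0.181000) + (-0.10)(0.089000) + (-0.45)(0.248625) = 0.1510375
(I − A)⁻¹ = adj(I−A) / det(I−A) ≈
  [   2.3992     1.5485     0.9013     1.8745]
  [   1.1984     1.9945     0.6157     0.9501]
  [   0.5893     0.7597     1.6287     0.5777]
  [   1.6461     1.8696     1.0668     2.9902]
x = (I − A)⁻¹ d = adj(I−A)·d / det(I−A), with det(I−A) = 0.1510375:
  x_1 = (0.362375·350 + 0.233875·750 + 0.136125·125 + 0.283125·725) / 0.1510375 = 524.51875 / 0.1510375 ≈ 3472.77
  x_2 = (0.181000·350 + 0.301250·750 + 0.093000·125 + 0.143500·725) / 0.1510375 = 404.95 / 0.1510375 ≈ 2681.12
  x_3 = (0.089000·350 + 0.114750·750 + 0.246000·125 + 0.087250·725) / 0.1510375 = 211.21875 / 0.1510375 ≈ 1398.45
  x_4 = (0.248625·350 + 0.282375·750 + 0.161125·125 + 0.451625·725) / 0.1510375 = 646.36875 / 0.1510375 ≈ 4279.52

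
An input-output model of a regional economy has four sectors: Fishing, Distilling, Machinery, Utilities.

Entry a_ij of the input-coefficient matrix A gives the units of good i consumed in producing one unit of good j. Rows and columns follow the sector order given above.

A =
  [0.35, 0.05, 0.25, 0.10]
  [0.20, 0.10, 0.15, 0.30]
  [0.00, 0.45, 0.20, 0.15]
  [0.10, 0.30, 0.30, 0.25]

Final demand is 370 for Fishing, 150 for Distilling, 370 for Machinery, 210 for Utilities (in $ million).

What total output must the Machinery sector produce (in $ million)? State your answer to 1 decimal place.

x_M = 1464.3

I − A =
  [   0.65    -0.05    -0.25    -0.10]
  [  -0.20     0.90    -0.15    -0.30]
  [   0.00    -0.45     0.80    -0.15]
  [  -0.10    -0.30    -0.30     0.75]
Compute the cofactors C_ij = (−1)^(i+j)·(3×3 minor ij) of I−A; the adjugate is their transpose:
adj(I−A) = Cᵀ =
  [ 0.329625   0.160875   0.187875   0.145875]
  [ 0.137250   0.349000   0.181125   0.194125]
  [ 0.103500   0.244875   0.356250   0.183000]
  [ 0.140250   0.259000   0.240000   0.393625]
det(I−A) = Σ_j (I−A)_1j·C_1j = (0.65)(0.329625) + (-0.05)(0.137250) + (-0.25)(0.103500) + (-0.10)(0.140250) = 0.16749375
(I − A)⁻¹ = adj(I−A) / det(I−A) ≈
  [   1.9680     0.9605     1.1217     0.8709]
  [   0.8194     2.0837     1.0814     1.1590]
  [   0.6179     1.4620     2.1269     1.0926]
  [   0.8373     1.5463     1.4329     2.3501]
x = (I − A)⁻¹ d = adj(I−A)·d / det(I−A), with det(I−A) = 0.16749375:
  x_F = (0.329625·370 + 0.160875·150 + 0.187875·370 + 0.145875·210) / 0.16749375 = 246.24 / 0.16749375 ≈ 1470.1
  x_D = (0.137250·370 + 0.349000·150 + 0.181125·370 + 0.194125·210) / 0.16749375 = 210.915 / 0.16749375 ≈ 1259.2
  x_M = (0.103500·370 + 0.244875·150 + 0.356250·370 + 0.183000·210) / 0.16749375 = 245.26875 / 0.16749375 ≈ 1464.3
  x_U = (0.140250·370 + 0.259000·150 + 0.240000·370 + 0.393625·210) / 0.16749375 = 262.20375 / 0.16749375 ≈ 1565.5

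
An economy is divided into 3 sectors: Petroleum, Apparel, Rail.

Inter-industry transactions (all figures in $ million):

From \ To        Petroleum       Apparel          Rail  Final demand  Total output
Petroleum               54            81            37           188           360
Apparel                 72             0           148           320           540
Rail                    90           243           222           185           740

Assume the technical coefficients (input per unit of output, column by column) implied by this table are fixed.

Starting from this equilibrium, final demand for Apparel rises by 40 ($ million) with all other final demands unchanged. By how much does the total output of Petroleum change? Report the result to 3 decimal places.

Technical coefficients a_ij = z_ij / X_j:
  a_PP = 54/360 = 0.15, a_AP = 72/360 = 0.20, a_RP = 90/360 = 0.25
  a_PA = 81/540 = 0.15, a_AA = 0/540 = 0.00, a_RA = 243/540 = 0.45
  a_PR = 37/740 = 0.05, a_AR = 148/740 = 0.20, a_RR = 222/740 = 0.30
I − A =
  [   0.85    -0.15    -0.05]
  [  -0.20     1.00    -0.20]
  [  -0.25    -0.45     0.70]
Cofactors of I−A, C_ij = (−1)^(i+j)·(minor ij) (rows/columns in the sector order above):
  C_11 = (1.00)(0.70) − (-0.20)(-0.45) = 0.6100
  C_12 = −[(-0.20)(0.70) − (-0.20)(-0.25)] = 0.1900
  C_13 = (-0.20)(-0.45) − (1.00)(-0.25) = 0.3400
  C_21 = −[(-0.15)(0.70) − (-0.05)(-0.45)] = 0.1275
  C_22 = (0.85)(0.70) − (-0.05)(-0.25) = 0.5825
  C_23 = −[(0.85)(-0.45) − (-0.15)(-0.25)] = 0.4200
  C_31 = (-0.15)(-0.20) − (-0.05)(1.00) = 0.0800
  C_32 = −[(0.85)(-0.20) − (-0.05)(-0.20)] = 0.1800
  C_33 = (0.85)(1.00) − (-0.15)(-0.20) = 0.8200
det(I−A) = Σ_j (I−A)_1j·C_1j = (0.85)(0.6100) + (-0.15)(0.1900) + (-0.05)(0.3400) = 0.4730
adj(I−A) = Cᵀ =
  [ 0.6100   0.1275   0.0800]
  [ 0.1900   0.5825   0.1800]
  [ 0.3400   0.4200   0.8200]
(I − A)⁻¹ = adj(I−A) / det(I−A) ≈
  [   1.2896     0.2696     0.1691]
  [   0.4017     1.2315     0.3805]
  [   0.7188     0.8879     1.7336]
Δx = (I − A)⁻¹ Δd with Δd having +40 in the Apparel component and 0 elsewhere.
So Δx_P = L_PA · (+40), where L_PA = adj(I−A)_PA / det(I−A) = 0.1275 / 0.4730.
Δx_P = 0.1275 × (+40) / 0.4730 = 5.10 / 0.4730 ≈ 10.782.

Δx_P = 10.782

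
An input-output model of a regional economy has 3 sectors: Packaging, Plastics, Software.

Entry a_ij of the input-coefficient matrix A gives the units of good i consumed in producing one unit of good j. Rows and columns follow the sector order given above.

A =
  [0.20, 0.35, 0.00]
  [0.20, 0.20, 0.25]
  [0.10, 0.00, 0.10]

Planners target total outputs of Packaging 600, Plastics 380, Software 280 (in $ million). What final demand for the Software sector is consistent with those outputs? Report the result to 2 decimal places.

I − A =
  [   0.80    -0.35     0.00]
  [  -0.20     0.80    -0.25]
  [  -0.10     0.00     0.90]
d = (I − A) x:
  d_1 = (+0.80)·600 + (-0.35)·380 + (+0.00)·280 = 347.00
  d_2 = (-0.20)·600 + (+0.80)·380 + (-0.25)·280 = 114.00
  d_3 = (-0.10)·600 + (+0.00)·380 + (+0.90)·280 = 192.00

d_3 = 192.00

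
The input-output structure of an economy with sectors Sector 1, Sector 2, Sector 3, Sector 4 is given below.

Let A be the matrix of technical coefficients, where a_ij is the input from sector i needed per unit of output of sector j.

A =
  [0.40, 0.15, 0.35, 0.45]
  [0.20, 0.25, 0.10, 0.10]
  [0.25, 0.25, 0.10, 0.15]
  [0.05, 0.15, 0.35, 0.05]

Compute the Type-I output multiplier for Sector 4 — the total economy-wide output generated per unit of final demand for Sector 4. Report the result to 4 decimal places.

m_4 = 6.3133

I − A =
  [   0.60    -0.15    -0.35    -0.45]
  [  -0.20     0.75    -0.10    -0.10]
  [  -0.25    -0.25     0.90    -0.15]
  [  -0.05    -0.15    -0.35     0.95]
Compute the cofactors C_ij = (−1)^(i+j)·(3×3 minor ij) of I−A; the adjugate is their transpose:
adj(I−A) = Cᵀ =
  [ 0.553625   0.311500   0.388500   0.356375]
  [ 0.198250   0.336125   0.175500   0.157000]
  [ 0.233250   0.204000   0.358875   0.188625]
  [ 0.146375   0.144625   0.180375   0.276125]
det(I−A) = Σ_j (I−A)_1j·C_1j = (0.60)(0.553625) + (-0.15)(0.198250) + (-0.35)(0.233250) + (-0.45)(0.146375) = 0.15493125
(I − A)⁻¹ = adj(I−A) / det(I−A) ≈
  [   3.57336     2.01057     2.50756     2.30021]
  [   1.27960     2.16951     1.13276     1.01335]
  [   1.50551     1.31671     2.31635     1.21748]
  [   0.94477     0.93348     1.16423     1.78224]
The output multiplier for sector j is the column-j sum of the Leontief inverse (I − A)⁻¹ = adj(I−A) / det(I−A).
Column 4 of adj(I−A): (0.356375, 0.157000, 0.188625, 0.276125); det(I−A) = 0.15493125.
m_4 = (0.356375 + 0.157000 + 0.188625 + 0.276125) / 0.15493125 = 0.978125 / 0.15493125 ≈ 6.3133.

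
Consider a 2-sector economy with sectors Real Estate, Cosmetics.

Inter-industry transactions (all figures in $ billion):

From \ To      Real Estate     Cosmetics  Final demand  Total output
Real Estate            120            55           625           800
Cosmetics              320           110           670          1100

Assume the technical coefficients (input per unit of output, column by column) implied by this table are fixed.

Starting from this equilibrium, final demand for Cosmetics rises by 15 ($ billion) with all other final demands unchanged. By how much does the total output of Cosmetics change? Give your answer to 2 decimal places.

Technical coefficients a_ij = z_ij / X_j:
  a_RR = 120/800 = 0.15, a_CR = 320/800 = 0.40
  a_RC = 55/1100 = 0.05, a_CC = 110/1100 = 0.10
I − A =
  [   0.85    -0.05]
  [  -0.40     0.90]
det(I−A) = (0.85)(0.90) − (-0.05)(-0.40) = 0.7450
adj(I−A) = [[0.90, 0.05], [0.40, 0.85]]
(I − A)⁻¹ = adj(I−A) / det(I−A) ≈
  [   1.2081     0.0671]
  [   0.5369     1.1409]
Δx = (I − A)⁻¹ Δd with Δd having +15 in the Cosmetics component and 0 elsewhere.
So Δx_C = L_CC · (+15), where L_CC = adj(I−A)_CC / det(I−A) = 0.85 / 0.7450.
Δx_C = 0.85 × (+15) / 0.7450 = 12.75 / 0.7450 ≈ 17.11.

Δx_C = 17.11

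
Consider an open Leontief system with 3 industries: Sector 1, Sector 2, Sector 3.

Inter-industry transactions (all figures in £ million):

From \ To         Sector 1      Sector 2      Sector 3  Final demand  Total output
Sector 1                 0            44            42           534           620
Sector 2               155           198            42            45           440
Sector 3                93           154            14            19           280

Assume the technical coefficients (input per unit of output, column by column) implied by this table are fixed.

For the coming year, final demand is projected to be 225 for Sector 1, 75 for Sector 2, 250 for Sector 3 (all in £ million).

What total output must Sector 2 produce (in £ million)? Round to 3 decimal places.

Technical coefficients a_ij = z_ij / X_j:
  a_11 = 0/620 = 0.00, a_21 = 155/620 = 0.25, a_31 = 93/620 = 0.15
  a_12 = 44/440 = 0.10, a_22 = 198/440 = 0.45, a_32 = 154/440 = 0.35
  a_13 = 42/280 = 0.15, a_23 = 42/280 = 0.15, a_33 = 14/280 = 0.05
I − A =
  [   1.00    -0.10    -0.15]
  [  -0.25     0.55    -0.15]
  [  -0.15    -0.35     0.95]
Cofactors of I−A, C_ij = (−1)^(i+j)·(minor ij) (rows/columns in the sector order above):
  C_11 = (0.55)(0.95) − (-0.15)(-0.35) = 0.4700
  C_12 = −[(-0.25)(0.95) − (-0.15)(-0.15)] = 0.2600
  C_13 = (-0.25)(-0.35) − (0.55)(-0.15) = 0.1700
  C_21 = −[(-0.10)(0.95) − (-0.15)(-0.35)] = 0.1475
  C_22 = (1.00)(0.95) − (-0.15)(-0.15) = 0.9275
  C_23 = −[(1.00)(-0.35) − (-0.10)(-0.15)] = 0.3650
  C_31 = (-0.10)(-0.15) − (-0.15)(0.55) = 0.0975
  C_32 = −[(1.00)(-0.15) − (-0.15)(-0.25)] = 0.1875
  C_33 = (1.00)(0.55) − (-0.10)(-0.25) = 0.5250
det(I−A) = Σ_j (I−A)_1j·C_1j = (1.00)(0.4700) + (-0.10)(0.2600) + (-0.15)(0.1700) = 0.4185
adj(I−A) = Cᵀ =
  [ 0.4700   0.1475   0.0975]
  [ 0.2600   0.9275   0.1875]
  [ 0.1700   0.3650   0.5250]
(I − A)⁻¹ = adj(I−A) / det(I−A) ≈
  [   1.1231     0.3524     0.2330]
  [   0.6213     2.2162     0.4480]
  [   0.4062     0.8722     1.2545]
x = (I − A)⁻¹ d = adj(I−A)·d / det(I−A), with det(I−A) = 0.4185:
  x_1 = (0.4700·225 + 0.1475·75 + 0.0975·250) / 0.4185 = 141.1875 / 0.4185 ≈ 337.366
  x_2 = (0.2600·225 + 0.9275·75 + 0.1875·250) / 0.4185 = 174.9375 / 0.4185 ≈ 418.011
  x_3 = (0.1700·225 + 0.3650·75 + 0.5250·250) / 0.4185 = 196.875 / 0.4185 ≈ 470.430

x_2 = 418.011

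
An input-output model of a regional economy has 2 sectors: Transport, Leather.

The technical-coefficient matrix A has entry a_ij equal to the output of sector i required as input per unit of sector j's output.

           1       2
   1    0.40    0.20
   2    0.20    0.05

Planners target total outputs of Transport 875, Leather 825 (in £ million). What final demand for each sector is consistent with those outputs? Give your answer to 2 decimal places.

I − A =
  [   0.60    -0.20]
  [  -0.20     0.95]
d = (I − A) x:
  d_1 = (+0.60)·875 + (-0.20)·825 = 360.00
  d_2 = (-0.20)·875 + (+0.95)·825 = 608.75

d_1 = 360.00, d_2 = 608.75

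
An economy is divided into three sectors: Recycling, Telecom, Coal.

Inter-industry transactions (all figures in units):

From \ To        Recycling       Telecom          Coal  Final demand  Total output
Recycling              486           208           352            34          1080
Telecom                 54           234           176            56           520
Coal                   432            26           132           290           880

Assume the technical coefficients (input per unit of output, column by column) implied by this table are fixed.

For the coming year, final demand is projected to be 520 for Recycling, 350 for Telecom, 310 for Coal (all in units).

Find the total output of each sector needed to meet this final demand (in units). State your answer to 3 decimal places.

Technical coefficients a_ij = z_ij / X_j:
  a_11 = 486/1080 = 0.45, a_21 = 54/1080 = 0.05, a_31 = 432/1080 = 0.40
  a_12 = 208/520 = 0.40, a_22 = 234/520 = 0.45, a_32 = 26/520 = 0.05
  a_13 = 352/880 = 0.40, a_23 = 176/880 = 0.20, a_33 = 132/880 = 0.15
I − A =
  [   0.55    -0.40    -0.40]
  [  -0.05     0.55    -0.20]
  [  -0.40    -0.05     0.85]
Cofactors of I−A, C_ij = (−1)^(i+j)·(minor ij) (rows/columns in the sector order above):
  C_11 = (0.55)(0.85) − (-0.20)(-0.05) = 0.4575
  C_12 = −[(-0.05)(0.85) − (-0.20)(-0.40)] = 0.1225
  C_13 = (-0.05)(-0.05) − (0.55)(-0.40) = 0.2225
  C_21 = −[(-0.40)(0.85) − (-0.40)(-0.05)] = 0.3600
  C_22 = (0.55)(0.85) − (-0.40)(-0.40) = 0.3075
  C_23 = −[(0.55)(-0.05) − (-0.40)(-0.40)] = 0.1875
  C_31 = (-0.40)(-0.20) − (-0.40)(0.55) = 0.3000
  C_32 = −[(0.55)(-0.20) − (-0.40)(-0.05)] = 0.1300
  C_33 = (0.55)(0.55) − (-0.40)(-0.05) = 0.2825
det(I−A) = Σ_j (I−A)_1j·C_1j = (0.55)(0.4575) + (-0.40)(0.1225) + (-0.40)(0.2225) = 0.113625
adj(I−A) = Cᵀ =
  [ 0.4575   0.3600   0.3000]
  [ 0.1225   0.3075   0.1300]
  [ 0.2225   0.1875   0.2825]
(I − A)⁻¹ = adj(I−A) / det(I−A) ≈
  [   4.0264     3.1683     2.6403]
  [   1.0781     2.7063     1.1441]
  [   1.9582     1.6502     2.4862]
x = (I − A)⁻¹ d = adj(I−A)·d / det(I−A), with det(I−A) = 0.113625:
  x_1 = (0.4575·520 + 0.3600·350 + 0.3000·310) / 0.113625 = 456.90 / 0.113625 ≈ 4021.122
  x_2 = (0.1225·520 + 0.3075·350 + 0.1300·310) / 0.113625 = 211.625 / 0.113625 ≈ 1862.486
  x_3 = (0.2225·520 + 0.1875·350 + 0.2825·310) / 0.113625 = 268.90 / 0.113625 ≈ 2366.557

x_1 = 4021.122, x_2 = 1862.486, x_3 = 2366.557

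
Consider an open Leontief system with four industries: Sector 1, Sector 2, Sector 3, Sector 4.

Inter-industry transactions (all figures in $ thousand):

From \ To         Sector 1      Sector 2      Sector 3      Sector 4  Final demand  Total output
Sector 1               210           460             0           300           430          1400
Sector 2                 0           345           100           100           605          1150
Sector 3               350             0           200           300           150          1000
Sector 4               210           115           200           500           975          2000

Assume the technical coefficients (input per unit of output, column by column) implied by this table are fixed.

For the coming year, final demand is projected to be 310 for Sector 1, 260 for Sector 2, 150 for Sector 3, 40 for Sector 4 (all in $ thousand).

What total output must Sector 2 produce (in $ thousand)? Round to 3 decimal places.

Technical coefficients a_ij = z_ij / X_j:
  a_11 = 210/1400 = 0.15, a_21 = 0/1400 = 0.00, a_31 = 350/1400 = 0.25, a_41 = 210/1400 = 0.15
  a_12 = 460/1150 = 0.40, a_22 = 345/1150 = 0.30, a_32 = 0/1150 = 0.00, a_42 = 115/1150 = 0.10
  a_13 = 0/1000 = 0.00, a_23 = 100/1000 = 0.10, a_33 = 200/1000 = 0.20, a_43 = 200/1000 = 0.20
  a_14 = 300/2000 = 0.15, a_24 = 100/2000 = 0.05, a_34 = 300/2000 = 0.15, a_44 = 500/2000 = 0.25
I − A =
  [   0.85    -0.40     0.00    -0.15]
  [   0.00     0.70    -0.10    -0.05]
  [  -0.25     0.00     0.80    -0.15]
  [  -0.15    -0.10    -0.20     0.75]
Compute the cofactors C_ij = (−1)^(i+j)·(3×3 minor ij) of I−A; the adjugate is their transpose:
adj(I−A) = Cᵀ =
  [ 0.39350   0.24000   0.05650   0.10600]
  [ 0.02950   0.45900   0.07000   0.05050]
  [ 0.14575   0.10050   0.42325   0.12050]
  [ 0.12150   0.13600   0.13350   0.46600]
det(I−A) = Σ_j (I−A)_1j·C_1j = (0.85)(0.39350) + (-0.40)(0.02950) + (0.00)(0.14575) + (-0.15)(0.12150) = 0.30445
(I − A)⁻¹ = adj(I−A) / det(I−A) ≈
  [   1.2925     0.7883     0.1856     0.3482]
  [   0.0969     1.5076     0.2299     0.1659]
  [   0.4787     0.3301     1.3902     0.3958]
  [   0.3991     0.4467     0.4385     1.5306]
x = (I − A)⁻¹ d = adj(I−A)·d / det(I−A), with det(I−A) = 0.30445:
  x_1 = (0.39350·310 + 0.24000·260 + 0.05650·150 + 0.10600·40) / 0.30445 = 197.10 / 0.30445 ≈ 647.397
  x_2 = (0.02950·310 + 0.45900·260 + 0.07000·150 + 0.05050·40) / 0.30445 = 141.005 / 0.30445 ≈ 463.147
  x_3 = (0.14575·310 + 0.10050·260 + 0.42325·150 + 0.12050·40) / 0.30445 = 139.62 / 0.30445 ≈ 458.597
  x_4 = (0.12150·310 + 0.13600·260 + 0.13350·150 + 0.46600·40) / 0.30445 = 111.69 / 0.30445 ≈ 366.858

x_2 = 463.147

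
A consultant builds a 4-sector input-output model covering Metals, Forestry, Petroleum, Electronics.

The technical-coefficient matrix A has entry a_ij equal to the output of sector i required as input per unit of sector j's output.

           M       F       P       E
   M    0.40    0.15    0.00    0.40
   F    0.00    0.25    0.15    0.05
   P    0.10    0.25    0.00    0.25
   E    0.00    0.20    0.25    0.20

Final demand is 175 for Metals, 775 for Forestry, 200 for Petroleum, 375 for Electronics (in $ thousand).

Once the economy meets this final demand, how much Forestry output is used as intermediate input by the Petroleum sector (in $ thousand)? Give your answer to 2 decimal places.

z_FP = 138.96

I − A =
  [   0.60    -0.15     0.00    -0.40]
  [   0.00     0.75    -0.15    -0.05]
  [  -0.10    -0.25     1.00    -0.25]
  [   0.00    -0.20    -0.25     0.80]
Compute the cofactors C_ij = (−1)^(i+j)·(3×3 minor ij) of I−A; the adjugate is their transpose:
adj(I−A) = Cᵀ =
  [ 0.502500   0.215625   0.106875   0.298125]
  [ 0.013250   0.432500   0.079500   0.058500]
  [ 0.059000   0.170000   0.354000   0.150750]
  [ 0.021750   0.161250   0.130500   0.425250]
det(I−A) = Σ_j (I−A)_1j·C_1j = (0.60)(0.502500) + (-0.15)(0.013250) + (0.00)(0.059000) + (-0.40)(0.021750) = 0.2908125
(I − A)⁻¹ = adj(I−A) / det(I−A) ≈
  [   1.7279     0.7415     0.3675     1.0251]
  [   0.0456     1.4872     0.2734     0.2012]
  [   0.2029     0.5846     1.2173     0.5184]
  [   0.0748     0.5545     0.4487     1.4623]
First solve x = (I − A)⁻¹ d = adj(I−A)·d / det(I−A); in particular x_P = (0.059000·175 + 0.170000·775 + 0.354000·200 + 0.150750·375) / 0.2908125 = 269.40625 / 0.2908125 ≈ 926.3916.
Intermediate flow from F to P: z_FP = a_FP · x_P = 0.15 × 269.40625 / 0.2908125 = 40.4109375 / 0.2908125 ≈ 138.96.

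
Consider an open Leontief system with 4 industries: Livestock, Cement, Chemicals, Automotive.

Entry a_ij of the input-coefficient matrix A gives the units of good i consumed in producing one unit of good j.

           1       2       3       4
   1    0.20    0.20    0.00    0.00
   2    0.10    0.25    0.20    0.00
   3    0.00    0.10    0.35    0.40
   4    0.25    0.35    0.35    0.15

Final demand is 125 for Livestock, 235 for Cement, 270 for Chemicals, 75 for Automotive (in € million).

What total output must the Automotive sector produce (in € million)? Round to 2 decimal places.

I − A =
  [   0.80    -0.20     0.00     0.00]
  [  -0.10     0.75    -0.20     0.00]
  [   0.00    -0.10     0.65    -0.40]
  [  -0.25    -0.35    -0.35     0.85]
Compute the cofactors C_ij = (−1)^(i+j)·(3×3 minor ij) of I−A; the adjugate is their transpose:
adj(I−A) = Cᵀ =
  [ 0.264375   0.082500   0.034000   0.016000]
  [ 0.061250   0.330000   0.136000   0.064000]
  [ 0.097500   0.200000   0.493000   0.232000]
  [ 0.143125   0.242500   0.269000   0.361000]
det(I−A) = Σ_j (I−A)_1j·C_1j = (0.80)(0.264375) + (-0.20)(0.061250) + (0.00)(0.097500) + (0.00)(0.143125) = 0.19925
(I − A)⁻¹ = adj(I−A) / det(I−A) ≈
  [   1.3269     0.4141     0.1706     0.0803]
  [   0.3074     1.6562     0.6826     0.3212]
  [   0.4893     1.0038     2.4743     1.1644]
  [   0.7183     1.2171     1.3501     1.8118]
x = (I − A)⁻¹ d = adj(I−A)·d / det(I−A), with det(I−A) = 0.19925:
  x_1 = (0.264375·125 + 0.082500·235 + 0.034000·270 + 0.016000·75) / 0.19925 = 62.814375 / 0.19925 ≈ 315.25
  x_2 = (0.061250·125 + 0.330000·235 + 0.136000·270 + 0.064000·75) / 0.19925 = 126.72625 / 0.19925 ≈ 636.02
  x_3 = (0.097500·125 + 0.200000·235 + 0.493000·270 + 0.232000·75) / 0.19925 = 209.6975 / 0.19925 ≈ 1052.43
  x_4 = (0.143125·125 + 0.242500·235 + 0.269000·270 + 0.361000·75) / 0.19925 = 174.583125 / 0.19925 ≈ 876.20

x_4 = 876.20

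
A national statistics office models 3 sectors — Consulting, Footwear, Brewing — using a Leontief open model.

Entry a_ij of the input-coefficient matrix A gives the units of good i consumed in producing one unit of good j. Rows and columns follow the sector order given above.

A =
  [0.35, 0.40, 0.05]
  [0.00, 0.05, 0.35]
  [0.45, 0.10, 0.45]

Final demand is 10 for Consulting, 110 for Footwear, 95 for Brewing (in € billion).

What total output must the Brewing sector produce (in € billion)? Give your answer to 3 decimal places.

I − A =
  [   0.65    -0.40    -0.05]
  [   0.00     0.95    -0.35]
  [  -0.45    -0.10     0.55]
Cofactors of I−A, C_ij = (−1)^(i+j)·(minor ij) (rows/columns in the sector order above):
  C_11 = (0.95)(0.55) − (-0.35)(-0.10) = 0.4875
  C_12 = −[(0.00)(0.55) − (-0.35)(-0.45)] = 0.1575
  C_13 = (0.00)(-0.10) − (0.95)(-0.45) = 0.4275
  C_21 = −[(-0.40)(0.55) − (-0.05)(-0.10)] = 0.2250
  C_22 = (0.65)(0.55) − (-0.05)(-0.45) = 0.3350
  C_23 = −[(0.65)(-0.10) − (-0.40)(-0.45)] = 0.2450
  C_31 = (-0.40)(-0.35) − (-0.05)(0.95) = 0.1875
  C_32 = −[(0.65)(-0.35) − (-0.05)(0.00)] = 0.2275
  C_33 = (0.65)(0.95) − (-0.40)(0.00) = 0.6175
det(I−A) = Σ_j (I−A)_1j·C_1j = (0.65)(0.4875) + (-0.40)(0.1575) + (-0.05)(0.4275) = 0.2325
adj(I−A) = Cᵀ =
  [ 0.4875   0.2250   0.1875]
  [ 0.1575   0.3350   0.2275]
  [ 0.4275   0.2450   0.6175]
(I − A)⁻¹ = adj(I−A) / det(I−A) ≈
  [   2.0968     0.9677     0.8065]
  [   0.6774     1.4409     0.9785]
  [   1.8387     1.0538     2.6559]
x = (I − A)⁻¹ d = adj(I−A)·d / det(I−A), with det(I−A) = 0.2325:
  x_1 = (0.4875·10 + 0.2250·110 + 0.1875·95) / 0.2325 = 47.4375 / 0.2325 ≈ 204.032
  x_2 = (0.1575·10 + 0.3350·110 + 0.2275·95) / 0.2325 = 60.0375 / 0.2325 ≈ 258.226
  x_3 = (0.4275·10 + 0.2450·110 + 0.6175·95) / 0.2325 = 89.8875 / 0.2325 ≈ 386.613

x_3 = 386.613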